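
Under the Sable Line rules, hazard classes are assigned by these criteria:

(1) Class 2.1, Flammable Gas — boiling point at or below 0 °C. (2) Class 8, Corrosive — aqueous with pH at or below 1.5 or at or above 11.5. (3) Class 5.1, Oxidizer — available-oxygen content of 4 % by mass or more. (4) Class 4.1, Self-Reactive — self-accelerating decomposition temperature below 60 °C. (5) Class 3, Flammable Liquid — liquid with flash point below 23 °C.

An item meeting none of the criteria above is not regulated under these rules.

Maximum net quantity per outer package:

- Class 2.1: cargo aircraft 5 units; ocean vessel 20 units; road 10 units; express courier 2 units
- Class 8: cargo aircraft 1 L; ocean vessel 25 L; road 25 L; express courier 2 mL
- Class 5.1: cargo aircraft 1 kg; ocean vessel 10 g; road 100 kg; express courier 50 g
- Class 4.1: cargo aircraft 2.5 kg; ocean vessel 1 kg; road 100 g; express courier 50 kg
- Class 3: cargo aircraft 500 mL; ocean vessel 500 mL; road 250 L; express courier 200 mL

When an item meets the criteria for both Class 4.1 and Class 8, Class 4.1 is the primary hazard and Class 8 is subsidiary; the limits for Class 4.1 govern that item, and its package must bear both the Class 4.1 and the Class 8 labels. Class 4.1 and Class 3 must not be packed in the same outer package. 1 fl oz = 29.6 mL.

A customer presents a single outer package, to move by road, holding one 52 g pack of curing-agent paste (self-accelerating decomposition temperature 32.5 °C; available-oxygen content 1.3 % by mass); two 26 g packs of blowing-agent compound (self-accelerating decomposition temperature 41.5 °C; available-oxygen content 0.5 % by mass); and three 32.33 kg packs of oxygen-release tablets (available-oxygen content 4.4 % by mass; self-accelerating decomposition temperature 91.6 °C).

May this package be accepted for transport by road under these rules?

Self-accelerating decomposition temperature 32.5 °C meets the Class 4.1 criterion (Self-Reactive), so the curing-agent paste is Class 4.1.
The blowing-agent compound has self-accelerating decomposition temperature 41.5 °C, which is < 60 °C, so it is Class 4.1 (Self-Reactive).
The oxygen-release tablets have available-oxygen content 4.4 % by mass, which is ≥ 4 % by mass, so they are Class 5.1 (Oxidizer).
Total Class 4.1: 52 g + (two 26 g packs = 52 g) = 104 g.
104 g > 100 g (road limit, Class 4.1) — over the limit.
Class 5.1 quantity: three 32.33 kg packs = 96.99 kg.
96.99 kg ≤ 100 kg (road limit, Class 5.1) — within limit.
The segregation rule (Class 4.1 with Class 3) does not apply to Class 4.1 with Class 5.1.

No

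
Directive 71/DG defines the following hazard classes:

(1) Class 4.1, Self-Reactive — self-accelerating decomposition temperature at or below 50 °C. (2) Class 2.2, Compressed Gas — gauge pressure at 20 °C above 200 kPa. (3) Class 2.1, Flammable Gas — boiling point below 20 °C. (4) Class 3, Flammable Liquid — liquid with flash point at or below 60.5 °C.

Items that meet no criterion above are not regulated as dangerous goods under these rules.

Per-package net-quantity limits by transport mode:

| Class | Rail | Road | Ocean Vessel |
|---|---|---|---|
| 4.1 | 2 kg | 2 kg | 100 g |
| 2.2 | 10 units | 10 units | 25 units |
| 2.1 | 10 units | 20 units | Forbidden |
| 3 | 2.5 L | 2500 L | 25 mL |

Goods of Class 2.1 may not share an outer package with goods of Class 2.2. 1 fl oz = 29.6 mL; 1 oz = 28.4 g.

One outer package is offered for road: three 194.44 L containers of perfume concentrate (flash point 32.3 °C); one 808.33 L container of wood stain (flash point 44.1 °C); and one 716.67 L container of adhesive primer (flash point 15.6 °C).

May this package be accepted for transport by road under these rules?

Yes

With flash point 32.3 °C (≤ 60.5 °C), the perfume concentrate falls in Class 3.
Wood stain: flash point 44.1 °C ≤ 60.5 °C → Class 3 (Flammable Liquid).
Adhesive primer: flash point 15.6 °C ≤ 60.5 °C → Class 3 (Flammable Liquid).
Class 3 net quantity: (three 194.44 L containers = 583.32 L) + 808.33 L + 716.67 L = 2108.32 L.
2108.32 L is within the road limit of 2500 L for Class 3.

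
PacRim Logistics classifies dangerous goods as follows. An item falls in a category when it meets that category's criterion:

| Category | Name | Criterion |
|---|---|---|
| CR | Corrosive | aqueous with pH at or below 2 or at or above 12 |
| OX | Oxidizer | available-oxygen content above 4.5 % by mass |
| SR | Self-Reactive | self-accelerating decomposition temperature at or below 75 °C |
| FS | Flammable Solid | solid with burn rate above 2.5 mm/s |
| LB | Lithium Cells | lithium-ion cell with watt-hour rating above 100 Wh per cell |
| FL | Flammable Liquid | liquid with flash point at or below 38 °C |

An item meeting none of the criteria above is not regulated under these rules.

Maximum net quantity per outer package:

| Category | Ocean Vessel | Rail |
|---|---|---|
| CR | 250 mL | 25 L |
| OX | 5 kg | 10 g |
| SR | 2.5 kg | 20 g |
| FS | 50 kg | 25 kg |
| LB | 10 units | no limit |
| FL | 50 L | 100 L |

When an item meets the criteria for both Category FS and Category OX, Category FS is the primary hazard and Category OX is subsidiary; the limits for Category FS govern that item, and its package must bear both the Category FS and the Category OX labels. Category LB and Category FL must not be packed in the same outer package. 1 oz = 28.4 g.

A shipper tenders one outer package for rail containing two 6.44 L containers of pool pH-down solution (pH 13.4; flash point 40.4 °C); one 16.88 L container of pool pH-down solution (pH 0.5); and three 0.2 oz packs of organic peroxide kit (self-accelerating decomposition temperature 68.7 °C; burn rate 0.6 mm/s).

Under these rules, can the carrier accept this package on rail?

No

Pool pH-down solution: pH 13.4 ≥ 12 → Category CR (Corrosive).
pH 0.5 meets the Category CR criterion (Corrosive), so the pool pH-down solution is Category CR.
With self-accelerating decomposition temperature 68.7 °C (≤ 75 °C), the organic peroxide kit falls in Category SR.
Total Category CR: (two 6.44 L containers = 12.88 L) + 16.88 L = 29.76 L.
29.76 L exceeds the rail limit of 25 L for Category CR.
Category SR quantity: three 0.2 oz packs = 17.04 g.
17.04 g ≤ 20 g (rail limit, Category SR) — within limit.
The segregation rule (Category LB with Category FL) does not apply to Category CR with Category SR.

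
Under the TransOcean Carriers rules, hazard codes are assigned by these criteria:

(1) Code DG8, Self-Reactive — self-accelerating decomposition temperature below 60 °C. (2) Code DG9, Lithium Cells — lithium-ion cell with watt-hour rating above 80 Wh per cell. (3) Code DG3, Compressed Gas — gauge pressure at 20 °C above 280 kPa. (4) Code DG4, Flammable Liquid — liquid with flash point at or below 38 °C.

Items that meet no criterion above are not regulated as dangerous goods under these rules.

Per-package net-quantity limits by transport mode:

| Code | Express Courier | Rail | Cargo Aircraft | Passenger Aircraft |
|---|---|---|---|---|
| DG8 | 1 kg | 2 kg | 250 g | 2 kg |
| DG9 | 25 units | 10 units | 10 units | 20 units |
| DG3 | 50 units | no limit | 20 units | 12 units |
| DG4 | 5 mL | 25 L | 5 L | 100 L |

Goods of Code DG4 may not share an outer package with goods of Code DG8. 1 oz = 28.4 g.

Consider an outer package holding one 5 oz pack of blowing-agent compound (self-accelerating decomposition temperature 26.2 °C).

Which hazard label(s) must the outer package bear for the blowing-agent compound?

Code DG8

Self-accelerating decomposition temperature 26.2 °C meets the Code DG8 criterion (Self-Reactive), so the blowing-agent compound is Code DG8.
Only the Code DG8 label is required.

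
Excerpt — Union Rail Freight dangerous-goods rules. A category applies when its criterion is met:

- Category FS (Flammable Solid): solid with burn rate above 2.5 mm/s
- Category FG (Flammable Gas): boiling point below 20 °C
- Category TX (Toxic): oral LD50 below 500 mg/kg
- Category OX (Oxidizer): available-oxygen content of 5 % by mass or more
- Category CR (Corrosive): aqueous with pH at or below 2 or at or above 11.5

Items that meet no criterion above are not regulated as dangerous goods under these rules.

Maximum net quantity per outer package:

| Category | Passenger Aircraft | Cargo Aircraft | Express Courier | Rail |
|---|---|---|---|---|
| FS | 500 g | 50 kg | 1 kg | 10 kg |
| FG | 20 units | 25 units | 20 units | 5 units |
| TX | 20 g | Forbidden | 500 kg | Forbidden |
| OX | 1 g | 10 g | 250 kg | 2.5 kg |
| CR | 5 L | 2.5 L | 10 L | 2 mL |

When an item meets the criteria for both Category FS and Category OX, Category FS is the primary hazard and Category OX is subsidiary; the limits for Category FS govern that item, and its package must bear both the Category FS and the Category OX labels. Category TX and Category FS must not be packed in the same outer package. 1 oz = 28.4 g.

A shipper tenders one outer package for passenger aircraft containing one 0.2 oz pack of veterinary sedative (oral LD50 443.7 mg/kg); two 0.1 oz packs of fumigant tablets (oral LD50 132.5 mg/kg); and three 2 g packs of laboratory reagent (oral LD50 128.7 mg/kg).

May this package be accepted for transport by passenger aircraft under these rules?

The veterinary sedative has oral LD50 443.7 mg/kg, which is < 500 mg/kg, so it is Category TX (Toxic).
With oral LD50 132.5 mg/kg (< 500 mg/kg), the fumigant tablets fall in Category TX.
Laboratory reagent: oral LD50 128.7 mg/kg < 500 mg/kg → Category TX (Toxic).
Category TX net quantity: (one 0.2 oz pack = 5.68 g) + (two 0.1 oz packs = 5.68 g) + (three 2 g packs = 6 g) = 17.36 g.
That is within the Category TX passenger aircraft limit of 20 g.

Yes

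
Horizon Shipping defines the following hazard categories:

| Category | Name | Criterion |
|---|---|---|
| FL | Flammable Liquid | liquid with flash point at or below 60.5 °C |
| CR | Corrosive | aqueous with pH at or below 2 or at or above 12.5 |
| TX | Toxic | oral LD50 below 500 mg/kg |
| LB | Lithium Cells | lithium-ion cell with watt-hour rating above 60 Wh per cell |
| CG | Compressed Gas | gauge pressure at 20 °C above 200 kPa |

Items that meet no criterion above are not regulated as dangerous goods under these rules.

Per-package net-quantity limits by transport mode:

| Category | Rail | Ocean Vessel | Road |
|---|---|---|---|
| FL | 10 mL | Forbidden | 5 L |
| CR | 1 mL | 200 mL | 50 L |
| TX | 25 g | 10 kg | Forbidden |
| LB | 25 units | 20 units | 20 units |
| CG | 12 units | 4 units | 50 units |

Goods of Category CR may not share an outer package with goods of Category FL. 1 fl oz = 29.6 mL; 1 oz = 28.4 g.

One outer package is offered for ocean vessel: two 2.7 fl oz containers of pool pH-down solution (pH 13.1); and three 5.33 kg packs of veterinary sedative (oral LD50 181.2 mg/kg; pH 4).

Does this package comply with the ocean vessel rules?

With pH 13.1 (≥ 12.5), the pool pH-down solution falls in Category CR.
With oral LD50 181.2 mg/kg (< 500 mg/kg), the veterinary sedative falls in Category TX.
Category TX quantity: three 5.33 kg packs = 15.99 kg.
That exceeds the Category TX ocean vessel limit of 10 kg.
Category CR quantity: two 2.7 fl oz containers = 159.84 mL.
159.84 mL is within the ocean vessel limit of 200 mL for Category CR.
The segregation rule (Category CR with Category FL) does not apply to Category TX with Category CR.

No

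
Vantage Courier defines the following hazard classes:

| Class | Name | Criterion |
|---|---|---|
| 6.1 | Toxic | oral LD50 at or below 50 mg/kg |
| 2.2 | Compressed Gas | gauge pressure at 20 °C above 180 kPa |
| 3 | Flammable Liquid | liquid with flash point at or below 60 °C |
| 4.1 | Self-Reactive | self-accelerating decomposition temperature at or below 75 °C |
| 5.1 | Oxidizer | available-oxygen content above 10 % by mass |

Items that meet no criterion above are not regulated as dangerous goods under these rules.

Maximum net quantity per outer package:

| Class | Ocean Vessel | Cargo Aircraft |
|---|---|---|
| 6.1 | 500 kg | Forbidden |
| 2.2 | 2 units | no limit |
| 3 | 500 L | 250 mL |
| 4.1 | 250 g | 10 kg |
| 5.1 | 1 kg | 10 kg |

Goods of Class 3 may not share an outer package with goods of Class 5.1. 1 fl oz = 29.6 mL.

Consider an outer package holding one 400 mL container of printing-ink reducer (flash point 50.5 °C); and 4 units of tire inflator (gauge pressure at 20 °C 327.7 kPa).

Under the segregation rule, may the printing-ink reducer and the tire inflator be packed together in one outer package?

The printing-ink reducer has flash point 50.5 °C, which is ≤ 60 °C, so it is Class 3 (Flammable Liquid).
With gauge pressure at 20 °C 327.7 kPa (> 180 kPa), the tire inflator falls in Class 2.2.
No segregation rule bars Class 3 with Class 2.2.

Yes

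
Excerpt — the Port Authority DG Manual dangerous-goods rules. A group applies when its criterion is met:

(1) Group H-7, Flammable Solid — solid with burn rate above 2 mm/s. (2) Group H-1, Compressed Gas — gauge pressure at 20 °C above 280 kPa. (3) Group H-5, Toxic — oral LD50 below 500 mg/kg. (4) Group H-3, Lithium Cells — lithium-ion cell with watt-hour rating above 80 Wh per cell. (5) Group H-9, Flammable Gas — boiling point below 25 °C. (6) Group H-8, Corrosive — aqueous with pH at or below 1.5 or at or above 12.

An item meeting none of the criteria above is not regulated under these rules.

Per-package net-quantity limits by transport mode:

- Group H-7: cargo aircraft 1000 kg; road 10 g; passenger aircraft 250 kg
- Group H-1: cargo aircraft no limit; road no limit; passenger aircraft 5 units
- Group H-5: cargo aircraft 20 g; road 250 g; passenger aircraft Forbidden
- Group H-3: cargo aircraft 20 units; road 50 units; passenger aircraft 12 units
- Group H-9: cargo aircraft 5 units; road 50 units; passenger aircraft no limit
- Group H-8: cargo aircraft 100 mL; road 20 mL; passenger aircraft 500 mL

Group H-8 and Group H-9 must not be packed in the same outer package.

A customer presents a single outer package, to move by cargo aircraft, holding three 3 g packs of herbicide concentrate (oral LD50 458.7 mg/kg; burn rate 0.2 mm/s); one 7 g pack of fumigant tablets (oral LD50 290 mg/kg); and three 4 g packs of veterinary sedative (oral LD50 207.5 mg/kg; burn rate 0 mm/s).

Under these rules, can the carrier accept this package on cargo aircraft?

No

Herbicide concentrate: oral LD50 458.7 mg/kg < 500 mg/kg → Group H-5 (Toxic).
With oral LD50 290 mg/kg (< 500 mg/kg), the fumigant tablets fall in Group H-5.
With oral LD50 207.5 mg/kg (< 500 mg/kg), the veterinary sedative falls in Group H-5.
Group H-5 net quantity: (three 3 g packs = 9 g) + 7 g + (three 4 g packs = 12 g) = 28 g.
28 g > 20 g (cargo aircraft limit, Group H-5) — over the limit.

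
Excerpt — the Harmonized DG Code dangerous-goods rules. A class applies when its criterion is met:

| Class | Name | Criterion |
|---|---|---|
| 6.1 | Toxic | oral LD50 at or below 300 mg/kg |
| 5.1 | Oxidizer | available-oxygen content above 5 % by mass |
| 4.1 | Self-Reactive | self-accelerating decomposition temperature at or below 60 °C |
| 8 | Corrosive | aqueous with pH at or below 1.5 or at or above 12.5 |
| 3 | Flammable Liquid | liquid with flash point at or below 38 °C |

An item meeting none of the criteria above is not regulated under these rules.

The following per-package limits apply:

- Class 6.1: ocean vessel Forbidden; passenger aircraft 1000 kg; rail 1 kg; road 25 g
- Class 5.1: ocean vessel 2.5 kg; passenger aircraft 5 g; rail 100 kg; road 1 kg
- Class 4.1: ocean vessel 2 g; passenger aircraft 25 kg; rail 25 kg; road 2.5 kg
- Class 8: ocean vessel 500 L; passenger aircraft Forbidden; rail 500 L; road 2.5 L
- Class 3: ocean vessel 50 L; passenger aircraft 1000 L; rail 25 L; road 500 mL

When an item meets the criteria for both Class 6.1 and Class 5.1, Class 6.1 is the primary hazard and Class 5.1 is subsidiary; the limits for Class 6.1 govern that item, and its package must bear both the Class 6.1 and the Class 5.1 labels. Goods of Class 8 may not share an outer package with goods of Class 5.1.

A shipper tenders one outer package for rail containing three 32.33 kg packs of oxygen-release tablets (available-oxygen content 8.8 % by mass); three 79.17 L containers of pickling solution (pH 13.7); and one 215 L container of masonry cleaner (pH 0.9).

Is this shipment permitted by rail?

With available-oxygen content 8.8 % by mass (> 5 % by mass), the oxygen-release tablets fall in Class 5.1.
pH 13.7 meets the Class 8 criterion (Corrosive), so the pickling solution is Class 8.
With pH 0.9 (≤ 1.5), the masonry cleaner falls in Class 8.
Class 8 net quantity: (three 79.17 L containers = 237.51 L) + 215 L = 452.51 L.
452.51 L is within the rail limit of 500 L for Class 8.
Class 5.1 quantity: three 32.33 kg packs = 96.99 kg.
96.99 kg is within the rail limit of 100 kg for Class 5.1.
Class 8 and Class 5.1 may not share an outer package.

No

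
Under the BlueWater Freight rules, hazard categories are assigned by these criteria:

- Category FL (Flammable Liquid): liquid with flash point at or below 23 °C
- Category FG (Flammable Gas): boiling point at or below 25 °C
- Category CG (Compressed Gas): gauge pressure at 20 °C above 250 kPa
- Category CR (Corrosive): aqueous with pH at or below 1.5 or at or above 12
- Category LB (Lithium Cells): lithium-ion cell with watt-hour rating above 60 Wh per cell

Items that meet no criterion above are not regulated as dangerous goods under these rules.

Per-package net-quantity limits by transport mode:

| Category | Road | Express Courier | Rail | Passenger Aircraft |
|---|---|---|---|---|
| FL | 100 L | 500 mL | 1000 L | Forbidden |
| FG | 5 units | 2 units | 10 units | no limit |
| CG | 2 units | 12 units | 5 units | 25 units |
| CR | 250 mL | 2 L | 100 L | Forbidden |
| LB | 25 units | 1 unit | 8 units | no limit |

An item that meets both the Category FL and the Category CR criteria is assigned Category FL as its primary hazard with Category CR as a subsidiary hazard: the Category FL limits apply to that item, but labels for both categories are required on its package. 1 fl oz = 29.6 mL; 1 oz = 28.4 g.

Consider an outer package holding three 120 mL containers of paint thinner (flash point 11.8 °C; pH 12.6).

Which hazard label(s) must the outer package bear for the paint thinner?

With flash point 11.8 °C (≤ 23 °C), the paint thinner falls in Category FL.
Paint thinner: pH 12.6 ≥ 12 → Category CR (Corrosive).
By the precedence rule Category FL is primary and Category CR is subsidiary, and that rule requires both labels on the package.

Category CR and FL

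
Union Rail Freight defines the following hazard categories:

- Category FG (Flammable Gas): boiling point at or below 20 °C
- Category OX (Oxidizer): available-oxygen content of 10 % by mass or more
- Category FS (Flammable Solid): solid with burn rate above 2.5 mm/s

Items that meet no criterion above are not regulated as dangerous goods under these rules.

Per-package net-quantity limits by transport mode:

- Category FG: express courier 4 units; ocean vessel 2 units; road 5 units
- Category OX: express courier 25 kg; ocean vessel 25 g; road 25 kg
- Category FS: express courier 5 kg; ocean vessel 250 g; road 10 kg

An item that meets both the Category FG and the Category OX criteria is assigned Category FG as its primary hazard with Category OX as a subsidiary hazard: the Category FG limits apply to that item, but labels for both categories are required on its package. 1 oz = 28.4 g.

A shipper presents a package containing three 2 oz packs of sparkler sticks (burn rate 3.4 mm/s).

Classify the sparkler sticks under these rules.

With burn rate 3.4 mm/s (> 2.5 mm/s), the sparkler sticks fall in Category FS.

Category FS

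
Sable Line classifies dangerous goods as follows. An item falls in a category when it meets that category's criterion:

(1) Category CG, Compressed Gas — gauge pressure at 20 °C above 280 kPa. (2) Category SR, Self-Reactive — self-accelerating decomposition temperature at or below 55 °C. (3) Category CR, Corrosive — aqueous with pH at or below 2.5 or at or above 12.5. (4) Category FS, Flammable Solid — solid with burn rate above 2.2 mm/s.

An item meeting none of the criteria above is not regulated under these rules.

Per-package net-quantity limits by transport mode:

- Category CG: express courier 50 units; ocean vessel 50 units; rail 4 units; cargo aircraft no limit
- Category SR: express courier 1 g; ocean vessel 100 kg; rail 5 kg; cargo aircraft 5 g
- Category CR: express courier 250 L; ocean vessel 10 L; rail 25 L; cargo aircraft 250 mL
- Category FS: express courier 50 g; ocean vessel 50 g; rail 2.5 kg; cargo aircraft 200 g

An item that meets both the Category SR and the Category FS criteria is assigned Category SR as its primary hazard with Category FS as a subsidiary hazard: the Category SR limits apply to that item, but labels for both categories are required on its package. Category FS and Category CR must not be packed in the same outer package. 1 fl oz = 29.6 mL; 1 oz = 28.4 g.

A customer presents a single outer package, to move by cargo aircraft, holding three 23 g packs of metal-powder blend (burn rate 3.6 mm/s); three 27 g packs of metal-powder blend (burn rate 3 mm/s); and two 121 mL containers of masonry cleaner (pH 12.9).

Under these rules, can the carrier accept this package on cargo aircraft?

No

The metal-powder blend has burn rate 3.6 mm/s, which is > 2.2 mm/s, so it is Category FS (Flammable Solid).
Metal-powder blend: burn rate 3 mm/s > 2.2 mm/s → Category FS (Flammable Solid).
pH 12.9 meets the Category CR criterion (Corrosive), so the masonry cleaner is Category CR.
Category FS net quantity: (three 23 g packs = 69 g) + (three 27 g packs = 81 g) = 150 g.
That is within the Category FS cargo aircraft limit of 200 g.
Category CR quantity: two 121 mL containers = 242 mL.
242 mL is within the cargo aircraft limit of 250 mL for Category CR.
Category FS and Category CR may not share an outer package.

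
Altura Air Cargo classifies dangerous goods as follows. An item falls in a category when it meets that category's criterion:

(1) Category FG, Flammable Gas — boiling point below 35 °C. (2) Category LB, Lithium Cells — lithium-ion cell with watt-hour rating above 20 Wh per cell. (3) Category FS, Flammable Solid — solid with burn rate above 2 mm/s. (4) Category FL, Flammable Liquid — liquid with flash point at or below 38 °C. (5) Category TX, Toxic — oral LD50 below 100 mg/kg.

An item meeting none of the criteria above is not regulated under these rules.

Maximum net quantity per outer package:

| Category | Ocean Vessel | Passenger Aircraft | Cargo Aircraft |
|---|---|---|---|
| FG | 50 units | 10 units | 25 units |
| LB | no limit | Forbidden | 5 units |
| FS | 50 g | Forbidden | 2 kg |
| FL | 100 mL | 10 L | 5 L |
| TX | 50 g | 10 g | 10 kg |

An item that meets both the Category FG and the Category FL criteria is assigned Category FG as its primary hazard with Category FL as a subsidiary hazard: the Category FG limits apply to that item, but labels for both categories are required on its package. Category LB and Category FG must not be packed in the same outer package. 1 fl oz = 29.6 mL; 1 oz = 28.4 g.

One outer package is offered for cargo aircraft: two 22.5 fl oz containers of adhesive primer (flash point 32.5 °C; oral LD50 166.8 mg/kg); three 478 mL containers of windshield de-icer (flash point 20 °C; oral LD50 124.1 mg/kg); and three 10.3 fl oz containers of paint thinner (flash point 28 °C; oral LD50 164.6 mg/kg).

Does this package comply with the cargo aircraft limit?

Yes

The adhesive primer has flash point 32.5 °C, which is ≤ 38 °C, so it is Category FL (Flammable Liquid).
Windshield de-icer: flash point 20 °C ≤ 38 °C → Category FL (Flammable Liquid).
Paint thinner: flash point 28 °C ≤ 38 °C → Category FL (Flammable Liquid).
Category FL net quantity: (two 22.5 fl oz containers = 1.332 L) + (three 478 mL containers = 1.434 L) + (three 10.3 fl oz containers = 914.64 mL) = 3680.64 mL.
3680.64 mL ≤ 5 L (cargo aircraft limit, Category FL) — within limit.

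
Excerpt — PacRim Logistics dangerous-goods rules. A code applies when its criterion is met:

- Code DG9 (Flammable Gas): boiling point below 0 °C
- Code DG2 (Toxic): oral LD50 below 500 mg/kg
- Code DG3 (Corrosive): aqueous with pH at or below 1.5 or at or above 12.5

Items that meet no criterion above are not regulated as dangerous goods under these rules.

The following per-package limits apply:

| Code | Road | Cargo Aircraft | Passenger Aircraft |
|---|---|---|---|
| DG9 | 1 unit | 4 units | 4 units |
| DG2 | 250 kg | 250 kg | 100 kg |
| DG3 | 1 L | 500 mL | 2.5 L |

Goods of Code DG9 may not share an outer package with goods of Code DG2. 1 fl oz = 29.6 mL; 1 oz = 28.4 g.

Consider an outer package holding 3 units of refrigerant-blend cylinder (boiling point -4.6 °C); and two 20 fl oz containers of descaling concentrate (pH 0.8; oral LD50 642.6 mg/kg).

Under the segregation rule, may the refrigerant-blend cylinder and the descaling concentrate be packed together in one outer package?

Yes

Refrigerant-blend cylinder: boiling point -4.6 °C < 0 °C → Code DG9 (Flammable Gas).
The descaling concentrate has pH 0.8, which is ≤ 1.5, so it is Code DG3 (Corrosive).
No segregation rule bars Code DG9 with Code DG3.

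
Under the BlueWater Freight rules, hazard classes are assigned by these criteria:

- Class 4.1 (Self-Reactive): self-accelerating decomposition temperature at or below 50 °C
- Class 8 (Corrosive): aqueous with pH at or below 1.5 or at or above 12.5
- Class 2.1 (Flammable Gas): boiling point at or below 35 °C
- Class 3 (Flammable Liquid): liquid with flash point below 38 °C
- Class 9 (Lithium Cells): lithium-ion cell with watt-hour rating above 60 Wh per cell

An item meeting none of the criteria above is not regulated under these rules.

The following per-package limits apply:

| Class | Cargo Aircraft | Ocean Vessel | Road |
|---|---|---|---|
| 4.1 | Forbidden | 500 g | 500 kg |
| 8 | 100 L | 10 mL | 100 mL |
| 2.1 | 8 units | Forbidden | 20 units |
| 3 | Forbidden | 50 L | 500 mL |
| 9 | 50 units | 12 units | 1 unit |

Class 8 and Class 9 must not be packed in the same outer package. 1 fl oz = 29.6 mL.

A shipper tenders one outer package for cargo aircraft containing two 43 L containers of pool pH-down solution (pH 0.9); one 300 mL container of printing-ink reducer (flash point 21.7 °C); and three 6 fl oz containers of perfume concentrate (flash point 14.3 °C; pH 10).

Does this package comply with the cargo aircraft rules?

No

With pH 0.9 (≤ 1.5), the pool pH-down solution falls in Class 8.
Printing-ink reducer: flash point 21.7 °C < 38 °C → Class 3 (Flammable Liquid).
The perfume concentrate has flash point 14.3 °C, which is < 38 °C, so it is Class 3 (Flammable Liquid).
Class 8 quantity: two 43 L containers = 86 L.
86 L ≤ 100 L (cargo aircraft limit, Class 8) — within limit.
Class 3 net quantity: 300 mL + (three 6 fl oz containers = 532.8 mL) = 832.8 mL.
By cargo aircraft, Class 3 is Forbidden regardless of quantity.
The segregation rule (Class 8 with Class 9) does not apply to Class 8 with Class 3.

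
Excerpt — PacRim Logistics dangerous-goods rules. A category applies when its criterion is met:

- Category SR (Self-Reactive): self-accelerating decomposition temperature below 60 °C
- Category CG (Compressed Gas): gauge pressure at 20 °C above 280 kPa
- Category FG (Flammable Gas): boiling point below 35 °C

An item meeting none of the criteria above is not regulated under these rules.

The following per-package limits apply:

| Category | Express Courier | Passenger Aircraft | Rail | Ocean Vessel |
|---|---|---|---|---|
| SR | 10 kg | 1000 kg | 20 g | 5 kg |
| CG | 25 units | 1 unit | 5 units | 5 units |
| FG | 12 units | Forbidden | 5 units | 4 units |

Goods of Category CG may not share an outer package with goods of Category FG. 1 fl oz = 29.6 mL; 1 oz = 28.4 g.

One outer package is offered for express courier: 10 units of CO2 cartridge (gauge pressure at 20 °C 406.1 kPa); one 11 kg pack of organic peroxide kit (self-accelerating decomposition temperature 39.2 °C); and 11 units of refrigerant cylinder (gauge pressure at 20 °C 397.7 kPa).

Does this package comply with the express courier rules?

Gauge pressure at 20 °C 406.1 kPa meets the Category CG criterion (Compressed Gas), so the CO2 cartridge is Category CG.
Organic peroxide kit: self-accelerating decomposition temperature 39.2 °C < 60 °C → Category SR (Self-Reactive).
Refrigerant cylinder: gauge pressure at 20 °C 397.7 kPa > 280 kPa → Category CG (Compressed Gas).
Category SR quantity: 11 kg.
That exceeds the Category SR express courier limit of 10 kg.
Category CG net quantity: 10 units + 11 units = 21 units.
21 units ≤ 25 units (express courier limit, Category CG) — within limit.
The segregation rule (Category CG with Category FG) does not apply to Category SR with Category CG.

No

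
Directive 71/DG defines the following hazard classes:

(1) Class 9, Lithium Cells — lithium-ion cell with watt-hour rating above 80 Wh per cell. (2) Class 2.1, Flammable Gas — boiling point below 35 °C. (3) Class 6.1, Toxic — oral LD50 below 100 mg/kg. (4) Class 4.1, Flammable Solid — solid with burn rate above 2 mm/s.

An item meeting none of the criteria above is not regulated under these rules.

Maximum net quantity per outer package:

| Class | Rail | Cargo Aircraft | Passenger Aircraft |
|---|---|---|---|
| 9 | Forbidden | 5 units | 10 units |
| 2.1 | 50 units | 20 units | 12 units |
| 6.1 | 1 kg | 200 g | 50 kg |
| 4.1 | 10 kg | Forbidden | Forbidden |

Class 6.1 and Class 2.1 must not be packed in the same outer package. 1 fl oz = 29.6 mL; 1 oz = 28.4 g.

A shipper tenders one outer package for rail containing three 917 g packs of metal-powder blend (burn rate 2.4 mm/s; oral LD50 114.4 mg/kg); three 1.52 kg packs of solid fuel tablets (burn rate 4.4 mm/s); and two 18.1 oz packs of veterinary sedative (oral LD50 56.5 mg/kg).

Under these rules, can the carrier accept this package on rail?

The metal-powder blend has burn rate 2.4 mm/s, which is > 2 mm/s, so it is Class 4.1 (Flammable Solid).
The solid fuel tablets have burn rate 4.4 mm/s, which is > 2 mm/s, so they are Class 4.1 (Flammable Solid).
With oral LD50 56.5 mg/kg (< 100 mg/kg), the veterinary sedative falls in Class 6.1.
Class 4.1 net quantity: (three 917 g packs = 2.751 kg) + (three 1.52 kg packs = 4.56 kg) = 7.311 kg.
7.311 kg ≤ 10 kg (rail limit, Class 4.1) — within limit.
Class 6.1 quantity: two 18.1 oz packs = 1028.08 g.
1028.08 g exceeds the rail limit of 1 kg for Class 6.1.
The segregation rule (Class 6.1 with Class 2.1) does not apply to Class 4.1 with Class 6.1.

No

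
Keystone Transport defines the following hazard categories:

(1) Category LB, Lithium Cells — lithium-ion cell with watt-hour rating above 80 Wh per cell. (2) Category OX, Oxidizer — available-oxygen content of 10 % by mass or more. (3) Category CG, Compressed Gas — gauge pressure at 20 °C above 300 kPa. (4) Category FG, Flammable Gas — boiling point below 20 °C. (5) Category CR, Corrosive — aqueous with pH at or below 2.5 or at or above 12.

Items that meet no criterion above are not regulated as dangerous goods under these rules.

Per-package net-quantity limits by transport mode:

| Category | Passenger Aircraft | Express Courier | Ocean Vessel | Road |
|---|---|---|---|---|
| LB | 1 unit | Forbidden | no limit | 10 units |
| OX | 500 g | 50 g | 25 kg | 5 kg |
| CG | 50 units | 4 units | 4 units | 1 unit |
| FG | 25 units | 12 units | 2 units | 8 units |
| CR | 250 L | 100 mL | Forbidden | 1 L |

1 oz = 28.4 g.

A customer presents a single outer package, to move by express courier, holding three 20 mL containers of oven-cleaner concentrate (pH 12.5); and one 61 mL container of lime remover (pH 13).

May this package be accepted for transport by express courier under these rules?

With pH 12.5 (≥ 12), the oven-cleaner concentrate falls in Category CR.
With pH 13 (≥ 12), the lime remover falls in Category CR.
Category CR net quantity: (three 20 mL containers = 60 mL) + 61 mL = 121 mL.
121 mL exceeds the express courier limit of 100 mL for Category CR.

No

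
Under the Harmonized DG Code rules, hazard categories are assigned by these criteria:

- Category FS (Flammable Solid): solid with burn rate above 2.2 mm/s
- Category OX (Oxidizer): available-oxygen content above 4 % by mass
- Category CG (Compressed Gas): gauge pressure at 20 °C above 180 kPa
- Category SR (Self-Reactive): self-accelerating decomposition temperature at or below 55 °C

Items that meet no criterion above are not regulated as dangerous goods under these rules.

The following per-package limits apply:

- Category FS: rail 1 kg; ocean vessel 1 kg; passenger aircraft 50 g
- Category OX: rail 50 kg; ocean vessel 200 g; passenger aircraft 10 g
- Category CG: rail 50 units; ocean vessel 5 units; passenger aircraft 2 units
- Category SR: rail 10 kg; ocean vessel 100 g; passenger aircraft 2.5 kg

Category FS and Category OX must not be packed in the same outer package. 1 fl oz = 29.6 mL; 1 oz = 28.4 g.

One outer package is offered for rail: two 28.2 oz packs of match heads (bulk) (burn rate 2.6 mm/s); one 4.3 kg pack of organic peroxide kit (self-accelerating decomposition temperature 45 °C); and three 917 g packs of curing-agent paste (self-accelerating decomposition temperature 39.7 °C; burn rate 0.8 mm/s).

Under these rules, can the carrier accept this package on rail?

No

Match heads (bulk): burn rate 2.6 mm/s > 2.2 mm/s → Category FS (Flammable Solid).
Self-accelerating decomposition temperature 45 °C meets the Category SR criterion (Self-Reactive), so the organic peroxide kit is Category SR.
Curing-agent paste: self-accelerating decomposition temperature 39.7 °C ≤ 55 °C → Category SR (Self-Reactive).
Total Category SR: 4.3 kg + (three 917 g packs = 2.751 kg) = 7.051 kg.
7.051 kg ≤ 10 kg (rail limit, Category SR) — within limit.
Category FS quantity: two 28.2 oz packs = 1601.76 g.
That exceeds the Category FS rail limit of 1 kg.
The segregation rule (Category FS with Category OX) does not apply to Category SR with Category FS.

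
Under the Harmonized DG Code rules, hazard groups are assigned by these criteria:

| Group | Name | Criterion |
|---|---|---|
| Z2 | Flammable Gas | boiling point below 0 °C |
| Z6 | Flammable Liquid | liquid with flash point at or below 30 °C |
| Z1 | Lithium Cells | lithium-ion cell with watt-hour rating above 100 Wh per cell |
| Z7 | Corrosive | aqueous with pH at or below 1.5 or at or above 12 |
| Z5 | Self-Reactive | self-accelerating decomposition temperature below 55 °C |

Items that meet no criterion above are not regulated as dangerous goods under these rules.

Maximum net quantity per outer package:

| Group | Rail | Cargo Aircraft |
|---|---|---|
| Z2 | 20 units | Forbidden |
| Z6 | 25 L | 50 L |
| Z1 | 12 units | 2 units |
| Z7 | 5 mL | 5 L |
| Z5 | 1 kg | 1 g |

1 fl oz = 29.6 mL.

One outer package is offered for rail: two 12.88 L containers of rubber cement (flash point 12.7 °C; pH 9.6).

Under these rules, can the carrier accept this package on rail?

Rubber cement: flash point 12.7 °C ≤ 30 °C → Group Z6 (Flammable Liquid).
Group Z6 quantity: two 12.88 L containers = 25.76 L.
25.76 L > 25 L (rail limit, Group Z6) — over the limit.

No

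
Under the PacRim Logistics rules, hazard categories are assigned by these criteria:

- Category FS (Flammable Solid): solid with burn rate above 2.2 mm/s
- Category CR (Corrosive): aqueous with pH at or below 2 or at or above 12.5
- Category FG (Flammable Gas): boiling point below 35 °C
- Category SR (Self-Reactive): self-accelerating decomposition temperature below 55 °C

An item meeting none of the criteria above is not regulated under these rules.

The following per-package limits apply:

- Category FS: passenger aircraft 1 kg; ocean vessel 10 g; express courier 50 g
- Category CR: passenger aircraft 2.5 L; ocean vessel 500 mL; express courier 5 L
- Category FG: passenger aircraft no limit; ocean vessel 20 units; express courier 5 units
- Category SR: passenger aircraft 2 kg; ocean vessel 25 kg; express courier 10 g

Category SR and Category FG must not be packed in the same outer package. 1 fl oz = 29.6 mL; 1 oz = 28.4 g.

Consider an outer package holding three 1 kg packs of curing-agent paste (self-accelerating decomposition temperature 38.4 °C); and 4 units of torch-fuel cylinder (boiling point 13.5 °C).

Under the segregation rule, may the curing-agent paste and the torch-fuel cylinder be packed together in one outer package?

The curing-agent paste has self-accelerating decomposition temperature 38.4 °C, which is < 55 °C, so it is Category SR (Self-Reactive).
With boiling point 13.5 °C (< 35 °C), the torch-fuel cylinder falls in Category FG.
Category SR and Category FG may not share an outer package.

No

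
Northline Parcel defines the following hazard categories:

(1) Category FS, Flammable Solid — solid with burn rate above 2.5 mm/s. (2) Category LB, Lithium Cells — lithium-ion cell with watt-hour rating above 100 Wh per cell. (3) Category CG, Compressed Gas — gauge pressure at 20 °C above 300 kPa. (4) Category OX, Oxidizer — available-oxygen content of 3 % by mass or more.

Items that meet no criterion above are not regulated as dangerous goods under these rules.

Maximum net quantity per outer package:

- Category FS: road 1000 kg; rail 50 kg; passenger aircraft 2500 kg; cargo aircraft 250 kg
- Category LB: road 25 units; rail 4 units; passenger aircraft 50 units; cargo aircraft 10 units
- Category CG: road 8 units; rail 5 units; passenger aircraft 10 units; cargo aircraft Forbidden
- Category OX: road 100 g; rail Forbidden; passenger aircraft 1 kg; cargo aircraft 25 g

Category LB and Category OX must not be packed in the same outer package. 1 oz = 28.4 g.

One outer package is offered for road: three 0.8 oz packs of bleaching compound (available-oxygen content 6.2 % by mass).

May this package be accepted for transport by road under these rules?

Yes

Available-oxygen content 6.2 % by mass meets the Category OX criterion (Oxidizer), so the bleaching compound is Category OX.
Category OX quantity: three 0.8 oz packs = 68.16 g.
That is within the Category OX road limit of 100 g.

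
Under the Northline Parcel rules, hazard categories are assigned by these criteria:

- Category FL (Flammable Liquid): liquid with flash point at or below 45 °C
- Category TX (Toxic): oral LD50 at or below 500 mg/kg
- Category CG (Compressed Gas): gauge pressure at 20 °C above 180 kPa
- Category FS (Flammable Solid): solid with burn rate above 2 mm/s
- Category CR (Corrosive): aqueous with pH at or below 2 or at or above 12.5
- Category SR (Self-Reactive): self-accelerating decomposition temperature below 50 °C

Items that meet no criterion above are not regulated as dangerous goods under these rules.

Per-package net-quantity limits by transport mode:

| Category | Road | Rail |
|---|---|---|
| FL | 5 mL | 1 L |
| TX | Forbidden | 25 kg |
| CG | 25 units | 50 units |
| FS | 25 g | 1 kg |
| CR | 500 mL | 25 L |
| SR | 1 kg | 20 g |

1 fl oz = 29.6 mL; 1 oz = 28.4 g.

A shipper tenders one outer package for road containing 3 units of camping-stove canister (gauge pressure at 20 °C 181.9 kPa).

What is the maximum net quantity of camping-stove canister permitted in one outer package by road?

25 units

The camping-stove canister has gauge pressure at 20 °C 181.9 kPa, which is > 180 kPa, so it is Category CG (Compressed Gas).
The road limit for Category CG is 25 units.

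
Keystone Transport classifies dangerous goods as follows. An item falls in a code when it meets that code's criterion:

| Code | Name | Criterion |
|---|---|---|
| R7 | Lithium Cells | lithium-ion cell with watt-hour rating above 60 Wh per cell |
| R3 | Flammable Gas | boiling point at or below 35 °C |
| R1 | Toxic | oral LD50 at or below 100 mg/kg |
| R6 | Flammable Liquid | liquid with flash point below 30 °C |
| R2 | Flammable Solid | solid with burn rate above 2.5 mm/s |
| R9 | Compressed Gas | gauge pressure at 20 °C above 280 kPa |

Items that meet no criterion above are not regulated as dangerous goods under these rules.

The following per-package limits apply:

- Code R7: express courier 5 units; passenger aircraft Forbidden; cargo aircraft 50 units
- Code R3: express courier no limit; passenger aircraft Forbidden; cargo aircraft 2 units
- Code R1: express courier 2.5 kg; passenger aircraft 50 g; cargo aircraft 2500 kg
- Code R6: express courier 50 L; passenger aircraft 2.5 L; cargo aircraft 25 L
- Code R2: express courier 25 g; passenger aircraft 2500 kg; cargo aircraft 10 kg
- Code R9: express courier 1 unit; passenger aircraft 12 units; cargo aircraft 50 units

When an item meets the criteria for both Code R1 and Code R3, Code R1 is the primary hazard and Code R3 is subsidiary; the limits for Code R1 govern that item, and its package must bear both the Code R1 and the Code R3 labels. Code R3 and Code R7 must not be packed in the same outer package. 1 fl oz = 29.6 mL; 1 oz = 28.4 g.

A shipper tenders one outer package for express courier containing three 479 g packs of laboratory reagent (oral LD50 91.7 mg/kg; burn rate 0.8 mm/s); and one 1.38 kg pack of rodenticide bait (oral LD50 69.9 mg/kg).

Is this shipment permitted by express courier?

No

The laboratory reagent has oral LD50 91.7 mg/kg, which is ≤ 100 mg/kg, so it is Code R1 (Toxic).
Oral LD50 69.9 mg/kg meets the Code R1 criterion (Toxic), so the rodenticide bait is Code R1.
Total Code R1: (three 479 g packs = 1.437 kg) + 1.38 kg = 2.817 kg.
2.817 kg > 2.5 kg (express courier limit, Code R1) — over the limit.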